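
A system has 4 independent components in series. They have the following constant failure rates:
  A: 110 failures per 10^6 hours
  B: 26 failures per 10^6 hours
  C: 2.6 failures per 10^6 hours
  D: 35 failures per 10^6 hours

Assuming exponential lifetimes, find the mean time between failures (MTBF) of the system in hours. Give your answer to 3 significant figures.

Series of exponential components: λ_sys = Σ λ_i
λ_sys = 0.00011 + 0.000026 + 0.0000026 + 0.000035 = 1.7360e-04 /h
MTBF = 1 / λ_sys = 5760 h

5760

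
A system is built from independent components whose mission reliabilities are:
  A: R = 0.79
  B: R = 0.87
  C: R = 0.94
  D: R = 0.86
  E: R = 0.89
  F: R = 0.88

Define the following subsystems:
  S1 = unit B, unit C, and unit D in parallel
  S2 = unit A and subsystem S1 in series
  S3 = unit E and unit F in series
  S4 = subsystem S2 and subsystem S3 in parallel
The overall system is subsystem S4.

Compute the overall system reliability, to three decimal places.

Parallel (B, C, and D): 1 − (1 − 0.87000)(1 − 0.94000)(1 − 0.86000) = 0.99891
Series (A and [0.99891]): 0.79000 × 0.99891 = 0.78914
Series (E and F): 0.89000 × 0.88000 = 0.78320
Parallel ([0.78914] and [0.78320]): 1 − (1 − 0.78914)(1 − 0.78320) = 0.954

0.954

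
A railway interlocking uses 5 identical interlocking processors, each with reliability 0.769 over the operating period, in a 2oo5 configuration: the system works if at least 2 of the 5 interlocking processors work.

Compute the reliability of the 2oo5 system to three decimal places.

0.988

R = Σ_{i=2}^{5} C(5,i) p^i (1−p)^{5−i} with p = 0.769
C(5,2)·0.769^2·0.231^3 = 0.07289
C(5,3)·0.769^3·0.231^2 = 0.24266
C(5,4)·0.769^4·0.231^1 = 0.40391
C(5,5)·0.769^5·0.231^0 = 0.26893
Sum = 0.988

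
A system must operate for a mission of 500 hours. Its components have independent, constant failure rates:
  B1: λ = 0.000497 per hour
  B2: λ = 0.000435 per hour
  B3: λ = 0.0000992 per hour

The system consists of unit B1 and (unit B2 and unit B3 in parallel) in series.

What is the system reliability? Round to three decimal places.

R(B1) = exp(−0.000497 × 500) = 0.77997
R(B2) = exp(−0.000435 × 500) = 0.80453
R(B3) = exp(−0.0000992 × 500) = 0.95161
Parallel (B2 and B3): 1 − (1 − 0.80453)(1 − 0.95161) = 0.99054
Series (B1 and [0.99054]): 0.77997 × 0.99054 = 0.773

0.773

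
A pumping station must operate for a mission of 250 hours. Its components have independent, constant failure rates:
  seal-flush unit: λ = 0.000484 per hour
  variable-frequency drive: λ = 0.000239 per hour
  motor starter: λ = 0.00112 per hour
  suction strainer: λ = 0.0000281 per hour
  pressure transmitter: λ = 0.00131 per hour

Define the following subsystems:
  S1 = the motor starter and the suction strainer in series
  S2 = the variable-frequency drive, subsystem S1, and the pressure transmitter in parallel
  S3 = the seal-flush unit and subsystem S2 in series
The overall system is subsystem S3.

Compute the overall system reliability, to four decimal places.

0.8825

R(seal-flush unit) = exp(−0.000484 × 250) = 0.886034
R(variable-frequency drive) = exp(−0.000239 × 250) = 0.942000
R(motor starter) = exp(−0.00112 × 250) = 0.755784
R(suction strainer) = exp(−0.0000281 × 250) = 0.993000
R(pressure transmitter) = exp(−0.00131 × 250) = 0.720723
Series (motor starter and suction strainer): 0.755784 × 0.993000 = 0.750494
Parallel (variable-frequency drive, [0.750494], and pressure transmitter): 1 − (1 − 0.942000)(1 − 0.750494)(1 − 0.720723) = 0.995958
Series (seal-flush unit and [0.995958]): 0.886034 × 0.995958 = 0.8825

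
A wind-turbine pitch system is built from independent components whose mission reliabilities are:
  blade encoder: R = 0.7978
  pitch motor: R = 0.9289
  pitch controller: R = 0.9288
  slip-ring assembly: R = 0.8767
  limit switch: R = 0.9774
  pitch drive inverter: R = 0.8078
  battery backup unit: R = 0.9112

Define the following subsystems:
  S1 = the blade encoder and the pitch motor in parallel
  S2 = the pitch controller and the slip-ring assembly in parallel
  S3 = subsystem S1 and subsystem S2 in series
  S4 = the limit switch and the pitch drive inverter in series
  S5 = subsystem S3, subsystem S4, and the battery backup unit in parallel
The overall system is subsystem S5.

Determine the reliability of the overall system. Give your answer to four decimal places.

0.9996

Parallel (blade encoder and pitch motor): 1 − (1 − 0.797800)(1 − 0.928900) = 0.985624
Parallel (pitch controller and slip-ring assembly): 1 − (1 − 0.928800)(1 − 0.876700) = 0.991221
Series ([0.985624] and [0.991221]): 0.985624 × 0.991221 = 0.976971
Series (limit switch and pitch drive inverter): 0.977400 × 0.807800 = 0.789544
Parallel ([0.976971], [0.789544], and battery backup unit): 1 − (1 − 0.976971)(1 − 0.789544)(1 − 0.911200) = 0.9996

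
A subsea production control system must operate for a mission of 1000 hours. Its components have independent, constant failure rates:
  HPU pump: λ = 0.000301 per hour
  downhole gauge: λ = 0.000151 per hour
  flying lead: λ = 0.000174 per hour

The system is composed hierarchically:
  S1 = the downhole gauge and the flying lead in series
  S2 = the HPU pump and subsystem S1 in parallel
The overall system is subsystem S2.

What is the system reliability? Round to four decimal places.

R(HPU pump) = exp(−0.000301 × 1000) = 0.740078
R(downhole gauge) = exp(−0.000151 × 1000) = 0.859848
R(flying lead) = exp(−0.000174 × 1000) = 0.840297
Series (downhole gauge and flying lead): 0.859848 × 0.840297 = 0.722528
Parallel (HPU pump and [0.722528]): 1 − (1 − 0.740078)(1 − 0.722528) = 0.9279

0.9279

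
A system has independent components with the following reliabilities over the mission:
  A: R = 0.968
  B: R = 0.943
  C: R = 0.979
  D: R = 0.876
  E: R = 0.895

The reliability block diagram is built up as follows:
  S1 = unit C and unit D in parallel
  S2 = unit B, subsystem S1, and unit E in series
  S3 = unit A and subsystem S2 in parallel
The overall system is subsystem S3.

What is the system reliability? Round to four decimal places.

Parallel (C and D): 1 − (1 − 0.979000)(1 − 0.876000) = 0.997396
Series (B, [0.997396], and E): 0.943000 × 0.997396 × 0.895000 = 0.841787
Parallel (A and [0.841787]): 1 − (1 − 0.968000)(1 − 0.841787) = 0.9949

0.9949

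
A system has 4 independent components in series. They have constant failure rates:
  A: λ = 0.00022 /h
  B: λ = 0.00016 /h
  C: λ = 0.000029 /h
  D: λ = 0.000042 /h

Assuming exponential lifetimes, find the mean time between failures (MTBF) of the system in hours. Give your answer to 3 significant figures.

2220

Series of exponential components: λ_sys = Σ λ_i
λ_sys = 0.00022 + 0.00016 + 0.000029 + 0.000042 = 4.5100e-04 /h
MTBF = 1 / λ_sys = 2220 h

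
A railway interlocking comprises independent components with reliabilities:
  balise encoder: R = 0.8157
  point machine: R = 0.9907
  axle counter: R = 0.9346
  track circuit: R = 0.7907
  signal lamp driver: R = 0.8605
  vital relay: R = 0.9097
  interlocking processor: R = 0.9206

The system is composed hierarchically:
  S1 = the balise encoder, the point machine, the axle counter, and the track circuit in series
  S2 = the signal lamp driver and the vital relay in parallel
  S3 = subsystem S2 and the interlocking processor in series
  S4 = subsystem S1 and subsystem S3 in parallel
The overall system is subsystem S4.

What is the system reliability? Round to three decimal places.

0.963

Series (balise encoder, point machine, axle counter, and track circuit): 0.81570 × 0.99070 × 0.93460 × 0.79070 = 0.59719
Parallel (signal lamp driver and vital relay): 1 − (1 − 0.86050)(1 − 0.90970) = 0.98740
Series ([0.98740] and interlocking processor): 0.98740 × 0.92060 = 0.90900
Parallel ([0.59719] and [0.90900]): 1 − (1 − 0.59719)(1 − 0.90900) = 0.963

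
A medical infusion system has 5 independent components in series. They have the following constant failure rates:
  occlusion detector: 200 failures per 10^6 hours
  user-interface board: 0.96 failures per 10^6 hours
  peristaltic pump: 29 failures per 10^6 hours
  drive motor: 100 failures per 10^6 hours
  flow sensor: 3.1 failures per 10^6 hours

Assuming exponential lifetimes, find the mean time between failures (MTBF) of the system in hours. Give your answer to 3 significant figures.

3000

Series of exponential components: λ_sys = Σ λ_i
λ_sys = 0.00020 + 0.00000096 + 0.000029 + 0.00010 + 0.0000031 = 3.3306e-04 /h
MTBF = 1 / λ_sys = 3000 h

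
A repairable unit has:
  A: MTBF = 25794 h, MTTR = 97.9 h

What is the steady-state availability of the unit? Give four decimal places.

0.9962

A(A) = MTBF/(MTBF+MTTR) = 25794/(25794+97.9) = 0.9962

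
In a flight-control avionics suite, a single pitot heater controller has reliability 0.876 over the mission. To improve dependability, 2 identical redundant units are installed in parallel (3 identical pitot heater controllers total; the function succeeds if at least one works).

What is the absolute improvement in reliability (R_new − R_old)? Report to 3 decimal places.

0.122

R_before = 0.876
R_after = 1 − (1 − 0.876)^3 = 0.998
ΔR = 0.998 − 0.876 = 0.122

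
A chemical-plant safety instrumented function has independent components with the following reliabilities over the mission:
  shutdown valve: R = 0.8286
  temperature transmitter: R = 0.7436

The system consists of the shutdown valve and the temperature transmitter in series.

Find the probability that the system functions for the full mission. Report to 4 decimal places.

Series (shutdown valve and temperature transmitter): 0.828600 × 0.743600 = 0.6161

0.6161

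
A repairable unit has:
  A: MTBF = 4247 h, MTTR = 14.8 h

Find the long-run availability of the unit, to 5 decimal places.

A(A) = MTBF/(MTBF+MTTR) = 4247/(4247+14.8) = 0.99653

0.99653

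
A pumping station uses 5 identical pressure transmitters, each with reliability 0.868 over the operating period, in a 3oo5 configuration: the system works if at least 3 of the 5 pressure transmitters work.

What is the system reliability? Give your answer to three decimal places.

0.981

R = Σ_{i=3}^{5} C(5,i) p^i (1−p)^{5−i} with p = 0.868
C(5,3)·0.868^3·0.132^2 = 0.11395
C(5,4)·0.868^4·0.132^1 = 0.37465
C(5,5)·0.868^5·0.132^0 = 0.49272
Sum = 0.981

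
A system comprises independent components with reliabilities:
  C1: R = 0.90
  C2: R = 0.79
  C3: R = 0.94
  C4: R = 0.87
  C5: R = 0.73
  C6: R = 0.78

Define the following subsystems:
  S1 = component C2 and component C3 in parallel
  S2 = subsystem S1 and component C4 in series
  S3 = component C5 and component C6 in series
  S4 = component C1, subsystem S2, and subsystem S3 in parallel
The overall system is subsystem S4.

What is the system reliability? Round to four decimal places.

0.9939

Parallel (C2 and C3): 1 − (1 − 0.790000)(1 − 0.940000) = 0.987400
Series ([0.987400] and C4): 0.987400 × 0.870000 = 0.859038
Series (C5 and C6): 0.730000 × 0.780000 = 0.569400
Parallel (C1, [0.859038], and [0.569400]): 1 − (1 − 0.900000)(1 − 0.859038)(1 − 0.569400) = 0.9939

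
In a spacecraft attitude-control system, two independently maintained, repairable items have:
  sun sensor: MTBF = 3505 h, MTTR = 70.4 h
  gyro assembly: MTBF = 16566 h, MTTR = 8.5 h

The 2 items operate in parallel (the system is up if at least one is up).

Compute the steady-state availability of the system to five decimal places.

A(sun sensor) = MTBF/(MTBF+MTTR) = 3505/(3505+70.4) = 0.980310
A(gyro assembly) = MTBF/(MTBF+MTTR) = 16566/(16566+8.5) = 0.999487
Parallel availability: 1 − (1 − 0.980310)(1 − 0.999487) = 0.99999

0.99999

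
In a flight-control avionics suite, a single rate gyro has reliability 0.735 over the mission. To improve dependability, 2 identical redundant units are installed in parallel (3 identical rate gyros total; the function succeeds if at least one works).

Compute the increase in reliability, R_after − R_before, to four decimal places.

R_before = 0.735
R_after = 1 − (1 − 0.735)^3 = 0.9814
ΔR = 0.9814 − 0.735 = 0.2464

0.2464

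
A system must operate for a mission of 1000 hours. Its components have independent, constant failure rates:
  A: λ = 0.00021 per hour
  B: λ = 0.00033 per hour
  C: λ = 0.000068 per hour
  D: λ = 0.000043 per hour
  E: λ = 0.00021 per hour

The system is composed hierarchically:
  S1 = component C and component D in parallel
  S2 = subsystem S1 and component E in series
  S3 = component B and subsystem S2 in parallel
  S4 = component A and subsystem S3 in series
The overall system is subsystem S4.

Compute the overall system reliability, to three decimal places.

R(A) = exp(−0.00021 × 1000) = 0.81058
R(B) = exp(−0.00033 × 1000) = 0.71892
R(C) = exp(−0.000068 × 1000) = 0.93426
R(D) = exp(−0.000043 × 1000) = 0.95791
R(E) = exp(−0.00021 × 1000) = 0.81058
Parallel (C and D): 1 − (1 − 0.93426)(1 − 0.95791) = 0.99723
Series ([0.99723] and E): 0.99723 × 0.81058 = 0.80833
Parallel (B and [0.80833]): 1 − (1 − 0.71892)(1 − 0.80833) = 0.94613
Series (A and [0.94613]): 0.81058 × 0.94613 = 0.767

0.767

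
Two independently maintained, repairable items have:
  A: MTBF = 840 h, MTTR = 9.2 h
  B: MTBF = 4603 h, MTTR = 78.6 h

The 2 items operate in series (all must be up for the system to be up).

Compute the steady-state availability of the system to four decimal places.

A(A) = MTBF/(MTBF+MTTR) = 840/(840+9.2) = 0.989166
A(B) = MTBF/(MTBF+MTTR) = 4603/(4603+78.6) = 0.983211
Series availability: 0.989166 × 0.983211 = 0.9726

0.9726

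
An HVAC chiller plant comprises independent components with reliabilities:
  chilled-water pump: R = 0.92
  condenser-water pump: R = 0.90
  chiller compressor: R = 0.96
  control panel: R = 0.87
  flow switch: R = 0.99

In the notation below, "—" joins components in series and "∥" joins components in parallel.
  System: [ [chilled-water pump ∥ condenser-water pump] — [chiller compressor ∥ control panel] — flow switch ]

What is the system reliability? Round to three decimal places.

Parallel (chilled-water pump and condenser-water pump): 1 − (1 − 0.92000)(1 − 0.90000) = 0.99200
Parallel (chiller compressor and control panel): 1 − (1 − 0.96000)(1 − 0.87000) = 0.99480
Series ([0.99200], [0.99480], and flow switch): 0.99200 × 0.99480 × 0.99000 = 0.977

0.977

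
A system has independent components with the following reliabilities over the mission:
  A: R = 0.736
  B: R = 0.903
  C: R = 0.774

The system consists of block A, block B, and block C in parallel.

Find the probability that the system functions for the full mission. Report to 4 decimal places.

0.9942

Parallel (A, B, and C): 1 − (1 − 0.736000)(1 − 0.903000)(1 − 0.774000) = 0.9942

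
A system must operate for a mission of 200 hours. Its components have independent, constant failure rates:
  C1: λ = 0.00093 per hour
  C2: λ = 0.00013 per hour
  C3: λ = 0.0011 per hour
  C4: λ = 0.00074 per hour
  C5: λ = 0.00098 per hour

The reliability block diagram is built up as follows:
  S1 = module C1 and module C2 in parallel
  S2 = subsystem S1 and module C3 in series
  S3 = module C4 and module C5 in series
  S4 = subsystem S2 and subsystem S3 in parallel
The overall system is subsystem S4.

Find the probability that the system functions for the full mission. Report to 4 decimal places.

0.9415

R(C1) = exp(−0.00093 × 200) = 0.830274
R(C2) = exp(−0.00013 × 200) = 0.974335
R(C3) = exp(−0.0011 × 200) = 0.802519
R(C4) = exp(−0.00074 × 200) = 0.862431
R(C5) = exp(−0.00098 × 200) = 0.822012
Parallel (C1 and C2): 1 − (1 − 0.830274)(1 − 0.974335) = 0.995644
Series ([0.995644] and C3): 0.995644 × 0.802519 = 0.799023
Series (C4 and C5): 0.862431 × 0.822012 = 0.708929
Parallel ([0.799023] and [0.708929]): 1 − (1 − 0.799023)(1 − 0.708929) = 0.9415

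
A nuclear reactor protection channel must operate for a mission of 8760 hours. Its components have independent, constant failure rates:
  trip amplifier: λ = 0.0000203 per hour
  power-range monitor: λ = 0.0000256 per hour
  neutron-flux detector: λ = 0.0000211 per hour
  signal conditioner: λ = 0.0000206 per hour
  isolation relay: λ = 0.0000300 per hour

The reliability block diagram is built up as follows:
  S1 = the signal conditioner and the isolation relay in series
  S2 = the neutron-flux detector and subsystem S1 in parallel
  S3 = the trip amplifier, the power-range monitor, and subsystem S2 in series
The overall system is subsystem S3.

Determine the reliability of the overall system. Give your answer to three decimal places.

0.629

R(trip amplifier) = exp(−0.0000203 × 8760) = 0.83709
R(power-range monitor) = exp(−0.0000256 × 8760) = 0.79911
R(neutron-flux detector) = exp(−0.0000211 × 8760) = 0.83124
R(signal conditioner) = exp(−0.0000206 × 8760) = 0.83489
R(isolation relay) = exp(−0.0000300 × 8760) = 0.76890
Series (signal conditioner and isolation relay): 0.83489 × 0.76890 = 0.64195
Parallel (neutron-flux detector and [0.64195]): 1 − (1 − 0.83124)(1 − 0.64195) = 0.93958
Series (trip amplifier, power-range monitor, and [0.93958]): 0.83709 × 0.79911 × 0.93958 = 0.629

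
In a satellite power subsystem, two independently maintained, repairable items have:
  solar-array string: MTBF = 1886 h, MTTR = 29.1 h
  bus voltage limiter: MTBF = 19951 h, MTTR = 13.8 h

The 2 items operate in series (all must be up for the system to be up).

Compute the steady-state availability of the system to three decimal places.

0.984

A(solar-array string) = MTBF/(MTBF+MTTR) = 1886/(1886+29.1) = 0.984805
A(bus voltage limiter) = MTBF/(MTBF+MTTR) = 19951/(19951+13.8) = 0.999309
Series availability: 0.984805 × 0.999309 = 0.984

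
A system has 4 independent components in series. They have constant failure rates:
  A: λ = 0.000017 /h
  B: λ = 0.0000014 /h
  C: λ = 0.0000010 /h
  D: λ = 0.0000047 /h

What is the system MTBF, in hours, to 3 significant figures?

Series of exponential components: λ_sys = Σ λ_i
λ_sys = 0.000017 + 0.0000014 + 0.0000010 + 0.0000047 = 2.4100e-05 /h
MTBF = 1 / λ_sys = 41500 h

41500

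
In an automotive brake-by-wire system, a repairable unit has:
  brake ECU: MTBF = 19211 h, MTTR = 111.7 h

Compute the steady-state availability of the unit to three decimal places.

0.994

A(brake ECU) = MTBF/(MTBF+MTTR) = 19211/(19211+111.7) = 0.994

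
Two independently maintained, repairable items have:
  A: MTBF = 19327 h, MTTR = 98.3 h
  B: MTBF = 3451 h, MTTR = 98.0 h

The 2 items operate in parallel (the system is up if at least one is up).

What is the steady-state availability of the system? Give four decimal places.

A(A) = MTBF/(MTBF+MTTR) = 19327/(19327+98.3) = 0.994940
A(B) = MTBF/(MTBF+MTTR) = 3451/(3451+98.0) = 0.972387
Parallel availability: 1 − (1 − 0.994940)(1 − 0.972387) = 0.9999

0.9999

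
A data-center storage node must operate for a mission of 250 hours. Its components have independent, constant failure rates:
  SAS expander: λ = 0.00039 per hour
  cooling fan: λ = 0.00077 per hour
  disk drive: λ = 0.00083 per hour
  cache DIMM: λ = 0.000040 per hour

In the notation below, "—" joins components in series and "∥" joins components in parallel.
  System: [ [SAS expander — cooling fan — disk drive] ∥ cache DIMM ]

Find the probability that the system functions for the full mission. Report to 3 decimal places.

0.996

R(SAS expander) = exp(−0.00039 × 250) = 0.90710
R(cooling fan) = exp(−0.00077 × 250) = 0.82489
R(disk drive) = exp(−0.00083 × 250) = 0.81261
R(cache DIMM) = exp(−0.000040 × 250) = 0.99005
Series (SAS expander, cooling fan, and disk drive): 0.90710 × 0.82489 × 0.81261 = 0.60804
Parallel ([0.60804] and cache DIMM): 1 − (1 − 0.60804)(1 − 0.99005) = 0.996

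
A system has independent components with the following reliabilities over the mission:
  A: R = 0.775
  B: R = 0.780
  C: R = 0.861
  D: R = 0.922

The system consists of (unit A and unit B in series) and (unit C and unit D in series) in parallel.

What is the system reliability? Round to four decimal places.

Series (A and B): 0.775000 × 0.780000 = 0.604500
Series (C and D): 0.861000 × 0.922000 = 0.793842
Parallel ([0.604500] and [0.793842]): 1 − (1 − 0.604500)(1 − 0.793842) = 0.9185

0.9185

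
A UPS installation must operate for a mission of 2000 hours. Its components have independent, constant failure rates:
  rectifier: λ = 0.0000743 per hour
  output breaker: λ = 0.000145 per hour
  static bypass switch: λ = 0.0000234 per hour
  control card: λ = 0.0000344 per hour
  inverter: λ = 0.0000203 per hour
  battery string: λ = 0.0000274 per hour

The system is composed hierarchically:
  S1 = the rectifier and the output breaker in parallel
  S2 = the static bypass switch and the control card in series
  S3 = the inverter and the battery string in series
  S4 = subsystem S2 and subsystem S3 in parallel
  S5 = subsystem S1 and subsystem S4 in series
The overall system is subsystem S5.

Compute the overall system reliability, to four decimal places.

0.9557

R(rectifier) = exp(−0.0000743 × 2000) = 0.861914
R(output breaker) = exp(−0.000145 × 2000) = 0.748264
R(static bypass switch) = exp(−0.0000234 × 2000) = 0.954278
R(control card) = exp(−0.0000344 × 2000) = 0.933513
R(inverter) = exp(−0.0000203 × 2000) = 0.960213
R(battery string) = exp(−0.0000274 × 2000) = 0.946674
Parallel (rectifier and output breaker): 1 − (1 − 0.861914)(1 − 0.748264) = 0.965239
Series (static bypass switch and control card): 0.954278 × 0.933513 = 0.890831
Series (inverter and battery string): 0.960213 × 0.946674 = 0.909009
Parallel ([0.890831] and [0.909009]): 1 − (1 − 0.890831)(1 − 0.909009) = 0.990067
Series ([0.965239] and [0.990067]): 0.965239 × 0.990067 = 0.9557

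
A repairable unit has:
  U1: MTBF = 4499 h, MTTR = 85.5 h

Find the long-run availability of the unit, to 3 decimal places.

A(U1) = MTBF/(MTBF+MTTR) = 4499/(4499+85.5) = 0.981

0.981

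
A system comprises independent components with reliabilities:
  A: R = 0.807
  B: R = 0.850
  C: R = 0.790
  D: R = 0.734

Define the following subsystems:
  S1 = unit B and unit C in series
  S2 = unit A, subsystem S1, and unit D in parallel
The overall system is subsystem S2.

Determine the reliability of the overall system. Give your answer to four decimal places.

Series (B and C): 0.850000 × 0.790000 = 0.671500
Parallel (A, [0.671500], and D): 1 − (1 − 0.807000)(1 − 0.671500)(1 − 0.734000) = 0.9831

0.9831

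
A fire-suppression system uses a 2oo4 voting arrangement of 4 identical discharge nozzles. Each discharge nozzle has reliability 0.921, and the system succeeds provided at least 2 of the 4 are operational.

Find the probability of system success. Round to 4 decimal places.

R = Σ_{i=2}^{4} C(4,i) p^i (1−p)^{4−i} with p = 0.921
C(4,2)·0.921^2·0.079^2 = 0.031763
C(4,3)·0.921^3·0.079^1 = 0.246869
C(4,4)·0.921^4·0.079^0 = 0.719513
Sum = 0.9981

0.9981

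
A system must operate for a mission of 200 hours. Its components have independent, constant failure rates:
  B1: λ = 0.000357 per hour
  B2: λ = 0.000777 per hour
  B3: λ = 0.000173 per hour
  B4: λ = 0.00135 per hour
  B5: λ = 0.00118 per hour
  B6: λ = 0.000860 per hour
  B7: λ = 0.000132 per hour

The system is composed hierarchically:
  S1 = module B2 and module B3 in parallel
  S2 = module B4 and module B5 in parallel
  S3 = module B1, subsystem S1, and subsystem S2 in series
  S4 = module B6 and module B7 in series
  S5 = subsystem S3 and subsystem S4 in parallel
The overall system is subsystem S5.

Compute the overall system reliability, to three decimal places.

0.978

R(B1) = exp(−0.000357 × 200) = 0.93109
R(B2) = exp(−0.000777 × 200) = 0.85607
R(B3) = exp(−0.000173 × 200) = 0.96599
R(B4) = exp(−0.00135 × 200) = 0.76338
R(B5) = exp(−0.00118 × 200) = 0.78978
R(B6) = exp(−0.000860 × 200) = 0.84198
R(B7) = exp(−0.000132 × 200) = 0.97395
Parallel (B2 and B3): 1 − (1 − 0.85607)(1 − 0.96599) = 0.99510
Parallel (B4 and B5): 1 − (1 − 0.76338)(1 − 0.78978) = 0.95026
Series (B1, [0.99510], and [0.95026]): 0.93109 × 0.99510 × 0.95026 = 0.88044
Series (B6 and B7): 0.84198 × 0.97395 = 0.82005
Parallel ([0.88044] and [0.82005]): 1 − (1 − 0.88044)(1 − 0.82005) = 0.978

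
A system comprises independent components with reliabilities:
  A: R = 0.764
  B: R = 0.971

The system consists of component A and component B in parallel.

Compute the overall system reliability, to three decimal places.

0.993

Parallel (A and B): 1 − (1 − 0.76400)(1 − 0.97100) = 0.993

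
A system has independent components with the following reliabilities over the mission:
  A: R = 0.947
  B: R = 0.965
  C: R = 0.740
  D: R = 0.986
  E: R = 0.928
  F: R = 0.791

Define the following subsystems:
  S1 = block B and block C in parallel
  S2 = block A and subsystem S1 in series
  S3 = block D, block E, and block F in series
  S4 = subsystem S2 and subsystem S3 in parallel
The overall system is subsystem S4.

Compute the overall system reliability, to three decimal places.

0.983

Parallel (B and C): 1 − (1 − 0.96500)(1 − 0.74000) = 0.99090
Series (A and [0.99090]): 0.94700 × 0.99090 = 0.93838
Series (D, E, and F): 0.98600 × 0.92800 × 0.79100 = 0.72377
Parallel ([0.93838] and [0.72377]): 1 − (1 − 0.93838)(1 − 0.72377) = 0.983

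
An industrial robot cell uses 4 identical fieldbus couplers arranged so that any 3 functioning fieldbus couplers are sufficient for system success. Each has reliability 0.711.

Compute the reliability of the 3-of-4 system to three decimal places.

0.671

R = Σ_{i=3}^{4} C(4,i) p^i (1−p)^{4−i} with p = 0.711
C(4,3)·0.711^3·0.289^1 = 0.41550
C(4,4)·0.711^4·0.289^0 = 0.25555
Sum = 0.671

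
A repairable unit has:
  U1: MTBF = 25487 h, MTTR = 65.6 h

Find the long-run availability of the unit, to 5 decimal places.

A(U1) = MTBF/(MTBF+MTTR) = 25487/(25487+65.6) = 0.99743

0.99743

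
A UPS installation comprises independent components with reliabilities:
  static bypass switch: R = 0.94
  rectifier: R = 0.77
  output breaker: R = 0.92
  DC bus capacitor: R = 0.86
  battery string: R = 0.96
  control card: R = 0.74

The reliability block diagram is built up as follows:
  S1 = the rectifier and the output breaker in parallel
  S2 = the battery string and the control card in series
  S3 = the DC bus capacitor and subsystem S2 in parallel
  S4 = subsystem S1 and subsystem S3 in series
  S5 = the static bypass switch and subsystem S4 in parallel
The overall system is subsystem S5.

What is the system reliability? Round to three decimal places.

0.997

Parallel (rectifier and output breaker): 1 − (1 − 0.77000)(1 − 0.92000) = 0.98160
Series (battery string and control card): 0.96000 × 0.74000 = 0.71040
Parallel (DC bus capacitor and [0.71040]): 1 − (1 − 0.86000)(1 − 0.71040) = 0.95946
Series ([0.98160] and [0.95946]): 0.98160 × 0.95946 = 0.94181
Parallel (static bypass switch and [0.94181]): 1 − (1 − 0.94000)(1 − 0.94181) = 0.997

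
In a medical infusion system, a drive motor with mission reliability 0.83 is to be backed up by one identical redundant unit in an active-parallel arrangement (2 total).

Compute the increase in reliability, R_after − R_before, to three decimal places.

R_before = 0.83
R_after = 1 − (1 − 0.83)^2 = 0.971
ΔR = 0.971 − 0.83 = 0.141

0.141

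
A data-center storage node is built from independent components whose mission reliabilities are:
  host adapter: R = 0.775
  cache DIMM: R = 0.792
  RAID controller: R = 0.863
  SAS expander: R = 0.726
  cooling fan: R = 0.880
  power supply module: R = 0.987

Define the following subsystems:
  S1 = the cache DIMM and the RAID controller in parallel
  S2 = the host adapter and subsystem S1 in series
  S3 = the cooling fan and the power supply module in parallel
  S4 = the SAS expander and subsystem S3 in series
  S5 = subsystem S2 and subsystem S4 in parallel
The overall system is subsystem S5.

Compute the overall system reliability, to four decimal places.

Parallel (cache DIMM and RAID controller): 1 − (1 − 0.792000)(1 − 0.863000) = 0.971504
Series (host adapter and [0.971504]): 0.775000 × 0.971504 = 0.752916
Parallel (cooling fan and power supply module): 1 − (1 − 0.880000)(1 − 0.987000) = 0.998440
Series (SAS expander and [0.998440]): 0.726000 × 0.998440 = 0.724867
Parallel ([0.752916] and [0.724867]): 1 − (1 − 0.752916)(1 − 0.724867) = 0.9320

0.9320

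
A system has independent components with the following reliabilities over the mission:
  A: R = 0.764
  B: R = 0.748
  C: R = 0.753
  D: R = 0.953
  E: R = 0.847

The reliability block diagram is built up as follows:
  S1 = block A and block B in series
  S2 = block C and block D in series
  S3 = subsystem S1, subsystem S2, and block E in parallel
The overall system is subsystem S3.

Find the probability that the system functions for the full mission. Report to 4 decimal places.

Series (A and B): 0.764000 × 0.748000 = 0.571472
Series (C and D): 0.753000 × 0.953000 = 0.717609
Parallel ([0.571472], [0.717609], and E): 1 − (1 − 0.571472)(1 − 0.717609)(1 − 0.847000) = 0.9815

0.9815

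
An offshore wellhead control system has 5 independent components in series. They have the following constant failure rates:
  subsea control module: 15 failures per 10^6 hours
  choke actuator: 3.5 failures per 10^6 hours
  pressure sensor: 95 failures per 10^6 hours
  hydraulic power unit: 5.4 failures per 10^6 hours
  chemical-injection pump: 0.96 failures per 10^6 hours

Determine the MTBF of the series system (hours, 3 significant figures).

Series of exponential components: λ_sys = Σ λ_i
λ_sys = 0.000015 + 0.0000035 + 0.000095 + 0.0000054 + 0.00000096 = 1.1986e-04 /h
MTBF = 1 / λ_sys = 8340 h

8340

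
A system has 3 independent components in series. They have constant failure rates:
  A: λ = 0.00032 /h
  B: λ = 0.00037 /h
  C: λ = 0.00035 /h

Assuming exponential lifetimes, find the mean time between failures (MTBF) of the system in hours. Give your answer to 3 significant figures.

Series of exponential components: λ_sys = Σ λ_i
λ_sys = 0.00032 + 0.00037 + 0.00035 = 1.0400e-03 /h
MTBF = 1 / λ_sys = 962 h

962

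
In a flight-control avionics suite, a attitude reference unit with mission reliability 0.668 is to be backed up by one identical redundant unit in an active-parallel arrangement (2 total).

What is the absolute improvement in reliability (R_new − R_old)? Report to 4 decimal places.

0.2218

R_before = 0.668
R_after = 1 − (1 − 0.668)^2 = 0.8898
ΔR = 0.8898 − 0.668 = 0.2218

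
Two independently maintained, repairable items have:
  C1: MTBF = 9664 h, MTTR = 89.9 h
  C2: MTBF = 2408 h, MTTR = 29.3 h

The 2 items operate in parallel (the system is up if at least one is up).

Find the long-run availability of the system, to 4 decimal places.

0.9999

A(C1) = MTBF/(MTBF+MTTR) = 9664/(9664+89.9) = 0.990783
A(C2) = MTBF/(MTBF+MTTR) = 2408/(2408+29.3) = 0.987979
Parallel availability: 1 − (1 − 0.990783)(1 − 0.987979) = 0.9999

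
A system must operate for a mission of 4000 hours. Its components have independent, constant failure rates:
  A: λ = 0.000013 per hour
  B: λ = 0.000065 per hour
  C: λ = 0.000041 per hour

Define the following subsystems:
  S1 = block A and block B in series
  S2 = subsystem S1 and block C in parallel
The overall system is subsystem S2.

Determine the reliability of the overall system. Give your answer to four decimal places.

0.9595

R(A) = exp(−0.000013 × 4000) = 0.949329
R(B) = exp(−0.000065 × 4000) = 0.771052
R(C) = exp(−0.000041 × 4000) = 0.848742
Series (A and B): 0.949329 × 0.771052 = 0.731982
Parallel ([0.731982] and C): 1 − (1 − 0.731982)(1 − 0.848742) = 0.9595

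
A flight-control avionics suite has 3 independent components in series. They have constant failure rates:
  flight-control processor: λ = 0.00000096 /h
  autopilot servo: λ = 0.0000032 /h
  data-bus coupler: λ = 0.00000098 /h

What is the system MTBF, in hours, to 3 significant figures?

195000

Series of exponential components: λ_sys = Σ λ_i
λ_sys = 0.00000096 + 0.0000032 + 0.00000098 = 5.1400e-06 /h
MTBF = 1 / λ_sys = 195000 h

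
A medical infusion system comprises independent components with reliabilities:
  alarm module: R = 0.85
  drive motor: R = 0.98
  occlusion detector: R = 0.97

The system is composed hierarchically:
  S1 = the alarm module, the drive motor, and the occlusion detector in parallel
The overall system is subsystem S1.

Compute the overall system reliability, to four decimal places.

0.9999

Parallel (alarm module, drive motor, and occlusion detector): 1 − (1 − 0.850000)(1 − 0.980000)(1 − 0.970000) = 0.9999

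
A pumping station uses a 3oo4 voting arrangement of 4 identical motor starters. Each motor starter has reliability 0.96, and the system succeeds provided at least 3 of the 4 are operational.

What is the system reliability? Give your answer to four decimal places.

R = Σ_{i=3}^{4} C(4,i) p^i (1−p)^{4−i} with p = 0.96
C(4,3)·0.96^3·0.04^1 = 0.141558
C(4,4)·0.96^4·0.04^0 = 0.849347
Sum = 0.9909

0.9909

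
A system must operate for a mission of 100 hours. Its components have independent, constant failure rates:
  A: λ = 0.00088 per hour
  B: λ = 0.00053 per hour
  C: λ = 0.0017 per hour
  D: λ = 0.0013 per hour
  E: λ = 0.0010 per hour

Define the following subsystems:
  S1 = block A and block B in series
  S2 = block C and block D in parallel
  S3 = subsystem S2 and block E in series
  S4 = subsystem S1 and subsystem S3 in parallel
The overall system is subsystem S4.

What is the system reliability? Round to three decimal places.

R(A) = exp(−0.00088 × 100) = 0.91576
R(B) = exp(−0.00053 × 100) = 0.94838
R(C) = exp(−0.0017 × 100) = 0.84366
R(D) = exp(−0.0013 × 100) = 0.87810
R(E) = exp(−0.0010 × 100) = 0.90484
Series (A and B): 0.91576 × 0.94838 = 0.86849
Parallel (C and D): 1 − (1 − 0.84366)(1 − 0.87810) = 0.98094
Series ([0.98094] and E): 0.98094 × 0.90484 = 0.88759
Parallel ([0.86849] and [0.88759]): 1 − (1 − 0.86849)(1 − 0.88759) = 0.985

0.985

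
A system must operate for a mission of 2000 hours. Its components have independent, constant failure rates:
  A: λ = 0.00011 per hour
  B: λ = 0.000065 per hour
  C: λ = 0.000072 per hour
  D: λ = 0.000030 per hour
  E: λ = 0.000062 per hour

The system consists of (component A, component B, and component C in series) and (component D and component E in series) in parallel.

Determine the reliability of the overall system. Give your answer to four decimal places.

R(A) = exp(−0.00011 × 2000) = 0.802519
R(B) = exp(−0.000065 × 2000) = 0.878095
R(C) = exp(−0.000072 × 2000) = 0.865888
R(D) = exp(−0.000030 × 2000) = 0.941765
R(E) = exp(−0.000062 × 2000) = 0.883380
Series (A, B, and C): 0.802519 × 0.878095 × 0.865888 = 0.610181
Series (D and E): 0.941765 × 0.883380 = 0.831936
Parallel ([0.610181] and [0.831936]): 1 − (1 − 0.610181)(1 − 0.831936) = 0.9345

0.9345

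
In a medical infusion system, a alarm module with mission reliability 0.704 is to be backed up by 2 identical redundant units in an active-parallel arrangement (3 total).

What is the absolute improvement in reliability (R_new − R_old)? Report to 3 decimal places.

R_before = 0.704
R_after = 1 − (1 − 0.704)^3 = 0.974
ΔR = 0.974 − 0.704 = 0.270

0.270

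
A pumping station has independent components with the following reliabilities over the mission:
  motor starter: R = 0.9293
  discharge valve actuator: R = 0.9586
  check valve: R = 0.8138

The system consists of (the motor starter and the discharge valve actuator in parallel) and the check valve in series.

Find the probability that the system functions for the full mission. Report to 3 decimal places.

Parallel (motor starter and discharge valve actuator): 1 − (1 − 0.92930)(1 − 0.95860) = 0.99707
Series ([0.99707] and check valve): 0.99707 × 0.81380 = 0.811

0.811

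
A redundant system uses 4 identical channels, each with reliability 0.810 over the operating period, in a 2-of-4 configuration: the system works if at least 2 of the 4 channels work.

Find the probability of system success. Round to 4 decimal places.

0.9765

R = Σ_{i=2}^{4} C(4,i) p^i (1−p)^{4−i} with p = 0.810
C(4,2)·0.810^2·0.190^2 = 0.142111
C(4,3)·0.810^3·0.190^1 = 0.403895
C(4,4)·0.810^4·0.190^0 = 0.430467
Sum = 0.9765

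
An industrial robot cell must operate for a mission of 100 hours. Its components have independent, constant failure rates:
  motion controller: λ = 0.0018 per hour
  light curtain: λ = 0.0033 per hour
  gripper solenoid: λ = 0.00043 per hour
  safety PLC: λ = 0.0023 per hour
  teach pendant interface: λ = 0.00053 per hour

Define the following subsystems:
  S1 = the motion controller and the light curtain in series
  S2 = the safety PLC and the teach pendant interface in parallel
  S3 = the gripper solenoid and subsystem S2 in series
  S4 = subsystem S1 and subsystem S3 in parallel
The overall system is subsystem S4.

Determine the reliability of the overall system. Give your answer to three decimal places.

R(motion controller) = exp(−0.0018 × 100) = 0.83527
R(light curtain) = exp(−0.0033 × 100) = 0.71892
R(gripper solenoid) = exp(−0.00043 × 100) = 0.95791
R(safety PLC) = exp(−0.0023 × 100) = 0.79453
R(teach pendant interface) = exp(−0.00053 × 100) = 0.94838
Series (motion controller and light curtain): 0.83527 × 0.71892 = 0.60049
Parallel (safety PLC and teach pendant interface): 1 − (1 − 0.79453)(1 − 0.94838) = 0.98939
Series (gripper solenoid and [0.98939]): 0.95791 × 0.98939 = 0.94775
Parallel ([0.60049] and [0.94775]): 1 − (1 − 0.60049)(1 − 0.94775) = 0.979

0.979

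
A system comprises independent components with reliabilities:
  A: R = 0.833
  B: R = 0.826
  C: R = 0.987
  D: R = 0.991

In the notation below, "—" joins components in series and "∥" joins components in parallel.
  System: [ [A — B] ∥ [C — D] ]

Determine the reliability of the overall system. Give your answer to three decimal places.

Series (A and B): 0.83300 × 0.82600 = 0.68806
Series (C and D): 0.98700 × 0.99100 = 0.97812
Parallel ([0.68806] and [0.97812]): 1 − (1 − 0.68806)(1 − 0.97812) = 0.993

0.993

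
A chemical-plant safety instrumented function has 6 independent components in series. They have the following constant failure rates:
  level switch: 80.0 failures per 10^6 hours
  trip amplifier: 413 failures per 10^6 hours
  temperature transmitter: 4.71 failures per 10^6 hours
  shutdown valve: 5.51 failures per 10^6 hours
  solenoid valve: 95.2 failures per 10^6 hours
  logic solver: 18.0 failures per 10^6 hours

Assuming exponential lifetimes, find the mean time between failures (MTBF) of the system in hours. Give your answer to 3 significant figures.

1620

Series of exponential components: λ_sys = Σ λ_i
λ_sys = 0.0000800 + 0.000413 + 0.00000471 + 0.00000551 + 0.0000952 + 0.0000180 = 6.1642e-04 /h
MTBF = 1 / λ_sys = 1620 h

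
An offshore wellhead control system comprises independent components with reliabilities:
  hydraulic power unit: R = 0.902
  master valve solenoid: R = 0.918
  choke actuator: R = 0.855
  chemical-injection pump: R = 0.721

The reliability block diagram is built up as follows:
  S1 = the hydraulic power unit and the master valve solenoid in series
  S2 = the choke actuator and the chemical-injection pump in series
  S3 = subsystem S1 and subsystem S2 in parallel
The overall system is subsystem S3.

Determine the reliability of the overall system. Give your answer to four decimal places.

Series (hydraulic power unit and master valve solenoid): 0.902000 × 0.918000 = 0.828036
Series (choke actuator and chemical-injection pump): 0.855000 × 0.721000 = 0.616455
Parallel ([0.828036] and [0.616455]): 1 − (1 − 0.828036)(1 − 0.616455) = 0.9340

0.9340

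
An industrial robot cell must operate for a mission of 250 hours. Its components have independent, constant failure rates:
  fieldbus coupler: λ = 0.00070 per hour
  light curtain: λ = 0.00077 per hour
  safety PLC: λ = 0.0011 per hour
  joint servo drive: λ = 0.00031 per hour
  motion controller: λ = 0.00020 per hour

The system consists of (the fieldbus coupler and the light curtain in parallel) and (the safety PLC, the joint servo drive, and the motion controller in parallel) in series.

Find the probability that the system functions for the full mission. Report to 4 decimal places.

0.9710

R(fieldbus coupler) = exp(−0.00070 × 250) = 0.839457
R(light curtain) = exp(−0.00077 × 250) = 0.824894
R(safety PLC) = exp(−0.0011 × 250) = 0.759572
R(joint servo drive) = exp(−0.00031 × 250) = 0.925427
R(motion controller) = exp(−0.00020 × 250) = 0.951229
Parallel (fieldbus coupler and light curtain): 1 − (1 − 0.839457)(1 − 0.824894) = 0.971888
Parallel (safety PLC, joint servo drive, and motion controller): 1 − (1 − 0.759572)(1 − 0.925427)(1 − 0.951229) = 0.999126
Series ([0.971888] and [0.999126]): 0.971888 × 0.999126 = 0.9710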